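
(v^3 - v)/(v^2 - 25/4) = 4*v*(v^2 - 1)/(4*v^2 - 25)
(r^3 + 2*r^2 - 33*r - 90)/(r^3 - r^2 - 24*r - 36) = (r + 5)/(r + 2)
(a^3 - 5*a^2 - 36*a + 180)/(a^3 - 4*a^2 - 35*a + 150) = (a - 6)/(a - 5)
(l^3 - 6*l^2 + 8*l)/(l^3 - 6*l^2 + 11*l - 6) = l*(l - 4)/(l^2 - 4*l + 3)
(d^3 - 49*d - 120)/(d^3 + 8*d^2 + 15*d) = (d - 8)/d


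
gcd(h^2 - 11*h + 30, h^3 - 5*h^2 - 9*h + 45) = h - 5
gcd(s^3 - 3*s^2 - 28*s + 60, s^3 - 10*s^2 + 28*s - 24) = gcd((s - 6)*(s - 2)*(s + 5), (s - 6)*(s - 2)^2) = s^2 - 8*s + 12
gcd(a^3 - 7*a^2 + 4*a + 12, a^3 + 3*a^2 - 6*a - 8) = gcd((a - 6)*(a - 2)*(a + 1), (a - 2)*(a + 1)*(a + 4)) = a^2 - a - 2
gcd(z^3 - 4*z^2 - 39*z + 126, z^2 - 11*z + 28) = z - 7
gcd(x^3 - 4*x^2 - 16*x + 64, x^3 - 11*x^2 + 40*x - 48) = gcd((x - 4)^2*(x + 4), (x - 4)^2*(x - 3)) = x^2 - 8*x + 16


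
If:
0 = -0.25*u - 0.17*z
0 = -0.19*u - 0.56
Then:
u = -2.95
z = 4.33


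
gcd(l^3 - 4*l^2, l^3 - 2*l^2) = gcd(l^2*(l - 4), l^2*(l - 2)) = l^2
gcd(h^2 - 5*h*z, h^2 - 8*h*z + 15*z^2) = -h + 5*z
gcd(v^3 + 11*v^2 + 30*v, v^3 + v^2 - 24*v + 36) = v + 6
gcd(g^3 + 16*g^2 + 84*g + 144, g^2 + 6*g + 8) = g + 4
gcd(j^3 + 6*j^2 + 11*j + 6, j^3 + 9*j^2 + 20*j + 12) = j^2 + 3*j + 2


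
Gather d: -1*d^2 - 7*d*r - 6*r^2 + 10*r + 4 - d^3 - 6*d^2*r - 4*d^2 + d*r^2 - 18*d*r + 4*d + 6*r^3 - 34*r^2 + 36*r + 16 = -d^3 + d^2*(-6*r - 5) + d*(r^2 - 25*r + 4) + 6*r^3 - 40*r^2 + 46*r + 20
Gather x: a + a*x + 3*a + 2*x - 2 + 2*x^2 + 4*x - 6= 4*a + 2*x^2 + x*(a + 6) - 8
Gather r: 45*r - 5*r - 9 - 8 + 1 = 40*r - 16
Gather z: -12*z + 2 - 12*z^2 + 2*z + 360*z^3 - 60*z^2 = 360*z^3 - 72*z^2 - 10*z + 2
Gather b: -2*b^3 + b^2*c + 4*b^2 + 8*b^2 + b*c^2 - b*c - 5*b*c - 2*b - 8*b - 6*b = -2*b^3 + b^2*(c + 12) + b*(c^2 - 6*c - 16)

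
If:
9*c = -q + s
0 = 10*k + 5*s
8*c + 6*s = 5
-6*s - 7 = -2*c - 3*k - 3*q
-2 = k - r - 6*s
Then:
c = -43/76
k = -181/228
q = 1523/228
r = -1897/228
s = 181/114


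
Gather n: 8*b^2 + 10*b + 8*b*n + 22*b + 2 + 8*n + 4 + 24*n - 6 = 8*b^2 + 32*b + n*(8*b + 32)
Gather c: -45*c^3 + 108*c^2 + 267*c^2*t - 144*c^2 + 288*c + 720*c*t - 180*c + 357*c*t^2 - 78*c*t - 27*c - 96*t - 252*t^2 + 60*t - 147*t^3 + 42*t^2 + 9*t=-45*c^3 + c^2*(267*t - 36) + c*(357*t^2 + 642*t + 81) - 147*t^3 - 210*t^2 - 27*t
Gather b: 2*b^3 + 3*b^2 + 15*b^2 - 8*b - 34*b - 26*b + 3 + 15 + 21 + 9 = 2*b^3 + 18*b^2 - 68*b + 48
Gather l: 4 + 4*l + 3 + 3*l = 7*l + 7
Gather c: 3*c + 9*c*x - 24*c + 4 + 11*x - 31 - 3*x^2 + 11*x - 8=c*(9*x - 21) - 3*x^2 + 22*x - 35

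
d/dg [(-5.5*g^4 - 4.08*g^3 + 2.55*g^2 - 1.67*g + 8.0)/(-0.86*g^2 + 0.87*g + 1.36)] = (9.46*g^5 - 10.8462*g^4 - 37.0192*g^3 - 15.8641*g^2 + 20.696*g - 9.2312)/(0.7396*g^4 - 1.4964*g^3 - 1.5823*g^2 + 2.3664*g + 1.8496)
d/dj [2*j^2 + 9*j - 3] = 4*j + 9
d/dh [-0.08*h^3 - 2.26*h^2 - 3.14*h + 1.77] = -0.24*h^2 - 4.52*h - 3.14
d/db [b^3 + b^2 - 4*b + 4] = 3*b^2 + 2*b - 4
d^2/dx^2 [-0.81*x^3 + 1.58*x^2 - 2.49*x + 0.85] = 3.16 - 4.86*x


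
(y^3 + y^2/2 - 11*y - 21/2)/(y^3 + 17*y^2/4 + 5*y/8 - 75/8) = 4*(2*y^2 - 5*y - 7)/(8*y^2 + 10*y - 25)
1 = 1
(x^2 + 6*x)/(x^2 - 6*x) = (x + 6)/(x - 6)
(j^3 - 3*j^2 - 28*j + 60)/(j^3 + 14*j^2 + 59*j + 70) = (j^2 - 8*j + 12)/(j^2 + 9*j + 14)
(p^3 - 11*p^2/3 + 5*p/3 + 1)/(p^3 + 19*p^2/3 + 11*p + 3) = (p^2 - 4*p + 3)/(p^2 + 6*p + 9)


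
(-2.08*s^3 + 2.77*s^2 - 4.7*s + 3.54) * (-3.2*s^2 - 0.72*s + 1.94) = 6.656*s^5 - 7.3664*s^4 + 9.0104*s^3 - 2.5702*s^2 - 11.6668*s + 6.8676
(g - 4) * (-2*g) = -2*g^2 + 8*g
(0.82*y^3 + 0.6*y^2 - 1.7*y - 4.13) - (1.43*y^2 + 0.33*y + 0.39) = 0.82*y^3 - 0.83*y^2 - 2.03*y - 4.52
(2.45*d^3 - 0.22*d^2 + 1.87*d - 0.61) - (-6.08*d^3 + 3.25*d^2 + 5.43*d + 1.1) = 8.53*d^3 - 3.47*d^2 - 3.56*d - 1.71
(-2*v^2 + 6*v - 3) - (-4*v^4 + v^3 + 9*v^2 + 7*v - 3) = 4*v^4 - v^3 - 11*v^2 - v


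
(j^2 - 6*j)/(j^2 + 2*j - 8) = j*(j - 6)/(j^2 + 2*j - 8)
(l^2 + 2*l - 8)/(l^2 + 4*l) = (l - 2)/l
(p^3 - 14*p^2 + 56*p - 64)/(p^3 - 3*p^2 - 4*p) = (p^2 - 10*p + 16)/(p*(p + 1))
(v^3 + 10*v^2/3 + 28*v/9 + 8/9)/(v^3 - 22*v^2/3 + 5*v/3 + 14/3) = (3*v^2 + 8*v + 4)/(3*(v^2 - 8*v + 7))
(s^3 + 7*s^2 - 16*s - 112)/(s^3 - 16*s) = (s + 7)/s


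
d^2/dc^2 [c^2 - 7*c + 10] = 2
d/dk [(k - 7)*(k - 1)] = 2*k - 8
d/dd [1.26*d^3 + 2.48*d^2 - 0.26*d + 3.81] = 3.78*d^2 + 4.96*d - 0.26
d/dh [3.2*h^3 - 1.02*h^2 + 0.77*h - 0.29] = 9.6*h^2 - 2.04*h + 0.77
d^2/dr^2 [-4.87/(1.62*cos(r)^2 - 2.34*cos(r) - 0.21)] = (-51.123312*(1 - cos(r)^2)^2 + 55.383588*cos(r)^3 - 58.854924*cos(r)^2 - 108.374058*cos(r) + 107.769204)/(-1.62*cos(r)^2 + 2.34*cos(r) + 0.21)^3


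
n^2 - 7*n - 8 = (n - 8)*(n + 1)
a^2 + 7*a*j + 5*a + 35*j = (a + 5)*(a + 7*j)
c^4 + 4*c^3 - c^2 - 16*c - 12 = (c - 2)*(c + 1)*(c + 2)*(c + 3)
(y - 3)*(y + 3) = y^2 - 9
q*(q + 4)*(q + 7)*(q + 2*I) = q^4 + 11*q^3 + 2*I*q^3 + 28*q^2 + 22*I*q^2 + 56*I*q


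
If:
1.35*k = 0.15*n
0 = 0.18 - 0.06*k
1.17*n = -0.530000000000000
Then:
No Solution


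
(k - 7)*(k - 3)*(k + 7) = k^3 - 3*k^2 - 49*k + 147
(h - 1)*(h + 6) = h^2 + 5*h - 6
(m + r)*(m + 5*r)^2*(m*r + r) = m^4*r + 11*m^3*r^2 + m^3*r + 35*m^2*r^3 + 11*m^2*r^2 + 25*m*r^4 + 35*m*r^3 + 25*r^4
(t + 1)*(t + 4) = t^2 + 5*t + 4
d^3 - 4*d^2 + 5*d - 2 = (d - 2)*(d - 1)^2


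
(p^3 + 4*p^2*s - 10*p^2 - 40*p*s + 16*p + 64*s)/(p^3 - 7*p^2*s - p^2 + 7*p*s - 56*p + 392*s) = (p^2 + 4*p*s - 2*p - 8*s)/(p^2 - 7*p*s + 7*p - 49*s)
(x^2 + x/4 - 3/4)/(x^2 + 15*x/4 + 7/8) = 2*(4*x^2 + x - 3)/(8*x^2 + 30*x + 7)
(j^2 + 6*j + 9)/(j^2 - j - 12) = (j + 3)/(j - 4)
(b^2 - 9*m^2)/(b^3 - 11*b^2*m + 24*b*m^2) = (b + 3*m)/(b*(b - 8*m))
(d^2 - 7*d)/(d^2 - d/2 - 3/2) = 2*d*(7 - d)/(-2*d^2 + d + 3)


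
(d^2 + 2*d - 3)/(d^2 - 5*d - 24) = (d - 1)/(d - 8)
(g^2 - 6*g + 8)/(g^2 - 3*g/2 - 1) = 2*(g - 4)/(2*g + 1)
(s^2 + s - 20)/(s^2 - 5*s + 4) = (s + 5)/(s - 1)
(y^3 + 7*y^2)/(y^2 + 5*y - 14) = y^2/(y - 2)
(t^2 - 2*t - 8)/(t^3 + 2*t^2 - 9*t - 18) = (t - 4)/(t^2 - 9)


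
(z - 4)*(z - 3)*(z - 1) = z^3 - 8*z^2 + 19*z - 12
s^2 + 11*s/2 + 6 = (s + 3/2)*(s + 4)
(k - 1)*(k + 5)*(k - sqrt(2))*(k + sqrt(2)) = k^4 + 4*k^3 - 7*k^2 - 8*k + 10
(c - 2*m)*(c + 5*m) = c^2 + 3*c*m - 10*m^2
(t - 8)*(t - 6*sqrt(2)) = t^2 - 6*sqrt(2)*t - 8*t + 48*sqrt(2)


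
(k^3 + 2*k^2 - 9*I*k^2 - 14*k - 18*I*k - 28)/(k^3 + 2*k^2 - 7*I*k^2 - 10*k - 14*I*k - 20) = (k - 7*I)/(k - 5*I)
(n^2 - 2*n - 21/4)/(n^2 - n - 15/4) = (2*n - 7)/(2*n - 5)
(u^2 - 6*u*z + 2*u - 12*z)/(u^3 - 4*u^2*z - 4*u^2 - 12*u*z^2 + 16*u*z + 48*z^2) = (u + 2)/(u^2 + 2*u*z - 4*u - 8*z)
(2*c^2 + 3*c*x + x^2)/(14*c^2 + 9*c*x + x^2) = (c + x)/(7*c + x)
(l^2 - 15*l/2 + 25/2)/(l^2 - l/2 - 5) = (l - 5)/(l + 2)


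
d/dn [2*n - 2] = 2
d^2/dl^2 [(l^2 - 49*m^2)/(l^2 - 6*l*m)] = 6*m*(2*l^3 - 49*l^2*m + 294*l*m^2 - 588*m^3)/(l^3*(l^3 - 18*l^2*m + 108*l*m^2 - 216*m^3))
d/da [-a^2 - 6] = -2*a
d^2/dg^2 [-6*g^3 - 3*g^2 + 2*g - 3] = -36*g - 6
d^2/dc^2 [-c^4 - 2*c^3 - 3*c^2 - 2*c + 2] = -12*c^2 - 12*c - 6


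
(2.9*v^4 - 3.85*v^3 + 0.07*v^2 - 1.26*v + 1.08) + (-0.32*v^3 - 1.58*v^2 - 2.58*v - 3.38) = 2.9*v^4 - 4.17*v^3 - 1.51*v^2 - 3.84*v - 2.3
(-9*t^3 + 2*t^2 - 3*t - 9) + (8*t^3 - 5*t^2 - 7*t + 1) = -t^3 - 3*t^2 - 10*t - 8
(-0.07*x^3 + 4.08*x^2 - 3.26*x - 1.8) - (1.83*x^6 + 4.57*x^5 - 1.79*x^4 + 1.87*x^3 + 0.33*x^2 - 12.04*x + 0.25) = -1.83*x^6 - 4.57*x^5 + 1.79*x^4 - 1.94*x^3 + 3.75*x^2 + 8.78*x - 2.05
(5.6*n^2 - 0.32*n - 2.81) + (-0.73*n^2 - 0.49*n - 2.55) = 4.87*n^2 - 0.81*n - 5.36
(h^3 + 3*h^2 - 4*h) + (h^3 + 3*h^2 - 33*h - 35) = 2*h^3 + 6*h^2 - 37*h - 35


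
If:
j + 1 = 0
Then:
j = -1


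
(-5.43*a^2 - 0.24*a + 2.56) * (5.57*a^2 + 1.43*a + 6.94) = -30.2451*a^4 - 9.1017*a^3 - 23.7682*a^2 + 1.9952*a + 17.7664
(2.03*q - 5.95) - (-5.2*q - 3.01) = 7.23*q - 2.94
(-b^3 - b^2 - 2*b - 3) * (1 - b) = b^4 + b^2 + b - 3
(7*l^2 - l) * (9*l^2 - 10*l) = 63*l^4 - 79*l^3 + 10*l^2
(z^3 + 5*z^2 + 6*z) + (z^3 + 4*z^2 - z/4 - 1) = 2*z^3 + 9*z^2 + 23*z/4 - 1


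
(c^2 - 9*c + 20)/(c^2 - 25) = (c - 4)/(c + 5)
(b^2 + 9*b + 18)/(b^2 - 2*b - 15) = (b + 6)/(b - 5)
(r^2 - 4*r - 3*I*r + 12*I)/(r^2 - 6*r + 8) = (r - 3*I)/(r - 2)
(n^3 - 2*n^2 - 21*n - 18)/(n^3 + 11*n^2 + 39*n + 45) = (n^2 - 5*n - 6)/(n^2 + 8*n + 15)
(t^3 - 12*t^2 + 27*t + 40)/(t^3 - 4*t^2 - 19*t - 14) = (t^2 - 13*t + 40)/(t^2 - 5*t - 14)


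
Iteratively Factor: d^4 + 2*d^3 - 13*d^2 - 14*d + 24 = (d + 2)*(d^3 - 13*d + 12) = (d + 2)*(d + 4)*(d^2 - 4*d + 3) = (d - 1)*(d + 2)*(d + 4)*(d - 3)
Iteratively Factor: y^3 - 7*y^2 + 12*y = (y)*(y^2 - 7*y + 12) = y*(y - 4)*(y - 3)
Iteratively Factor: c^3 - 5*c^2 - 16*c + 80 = (c + 4)*(c^2 - 9*c + 20) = (c - 4)*(c + 4)*(c - 5)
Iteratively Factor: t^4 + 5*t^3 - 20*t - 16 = (t + 4)*(t^3 + t^2 - 4*t - 4) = (t + 2)*(t + 4)*(t^2 - t - 2) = (t + 1)*(t + 2)*(t + 4)*(t - 2)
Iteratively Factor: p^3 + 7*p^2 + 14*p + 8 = (p + 1)*(p^2 + 6*p + 8) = (p + 1)*(p + 4)*(p + 2)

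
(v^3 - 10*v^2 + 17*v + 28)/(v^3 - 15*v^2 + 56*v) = (v^2 - 3*v - 4)/(v*(v - 8))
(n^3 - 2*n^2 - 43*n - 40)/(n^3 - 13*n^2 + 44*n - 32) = (n^2 + 6*n + 5)/(n^2 - 5*n + 4)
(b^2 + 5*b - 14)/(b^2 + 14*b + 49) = (b - 2)/(b + 7)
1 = 1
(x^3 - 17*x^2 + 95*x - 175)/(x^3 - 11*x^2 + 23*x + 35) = (x - 5)/(x + 1)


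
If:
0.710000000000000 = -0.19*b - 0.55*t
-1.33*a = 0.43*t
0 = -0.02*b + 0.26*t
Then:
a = 0.08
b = -3.06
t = -0.24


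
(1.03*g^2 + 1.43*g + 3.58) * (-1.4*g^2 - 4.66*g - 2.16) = -1.442*g^4 - 6.8018*g^3 - 13.9006*g^2 - 19.7716*g - 7.7328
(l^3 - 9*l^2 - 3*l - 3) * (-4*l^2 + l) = -4*l^5 + 37*l^4 + 3*l^3 + 9*l^2 - 3*l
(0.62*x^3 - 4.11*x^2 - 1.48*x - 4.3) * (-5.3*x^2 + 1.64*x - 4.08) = -3.286*x^5 + 22.7998*x^4 - 1.426*x^3 + 37.1316*x^2 - 1.0136*x + 17.544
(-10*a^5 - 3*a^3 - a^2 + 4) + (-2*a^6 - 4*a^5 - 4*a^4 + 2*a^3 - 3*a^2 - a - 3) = -2*a^6 - 14*a^5 - 4*a^4 - a^3 - 4*a^2 - a + 1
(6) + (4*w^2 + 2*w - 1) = 4*w^2 + 2*w + 5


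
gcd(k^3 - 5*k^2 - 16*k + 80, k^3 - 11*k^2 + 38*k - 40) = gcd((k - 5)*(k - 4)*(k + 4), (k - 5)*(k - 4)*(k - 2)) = k^2 - 9*k + 20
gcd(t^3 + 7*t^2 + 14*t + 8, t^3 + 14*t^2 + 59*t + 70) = t + 2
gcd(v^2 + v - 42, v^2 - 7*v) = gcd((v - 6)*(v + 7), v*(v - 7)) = 1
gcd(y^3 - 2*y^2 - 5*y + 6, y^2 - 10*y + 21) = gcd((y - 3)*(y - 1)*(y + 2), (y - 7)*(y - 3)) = y - 3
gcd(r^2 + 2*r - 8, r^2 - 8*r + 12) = r - 2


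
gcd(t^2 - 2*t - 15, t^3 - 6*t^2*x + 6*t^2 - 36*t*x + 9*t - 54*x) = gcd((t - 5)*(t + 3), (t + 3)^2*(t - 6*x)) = t + 3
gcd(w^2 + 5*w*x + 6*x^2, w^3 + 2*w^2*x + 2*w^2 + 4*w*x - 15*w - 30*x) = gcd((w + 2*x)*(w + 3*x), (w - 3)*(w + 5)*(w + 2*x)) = w + 2*x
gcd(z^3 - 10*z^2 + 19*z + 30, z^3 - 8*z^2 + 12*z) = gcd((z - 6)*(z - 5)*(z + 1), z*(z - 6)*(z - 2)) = z - 6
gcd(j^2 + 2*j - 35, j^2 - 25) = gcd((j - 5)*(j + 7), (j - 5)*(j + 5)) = j - 5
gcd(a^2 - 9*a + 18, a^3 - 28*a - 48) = a - 6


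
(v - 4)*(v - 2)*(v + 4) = v^3 - 2*v^2 - 16*v + 32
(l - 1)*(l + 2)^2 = l^3 + 3*l^2 - 4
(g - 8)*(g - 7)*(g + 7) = g^3 - 8*g^2 - 49*g + 392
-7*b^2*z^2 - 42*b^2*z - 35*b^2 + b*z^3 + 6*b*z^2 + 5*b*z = (-7*b + z)*(z + 5)*(b*z + b)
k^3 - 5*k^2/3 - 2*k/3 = k*(k - 2)*(k + 1/3)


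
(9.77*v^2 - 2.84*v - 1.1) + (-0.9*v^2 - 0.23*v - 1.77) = 8.87*v^2 - 3.07*v - 2.87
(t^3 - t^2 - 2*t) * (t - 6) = t^4 - 7*t^3 + 4*t^2 + 12*t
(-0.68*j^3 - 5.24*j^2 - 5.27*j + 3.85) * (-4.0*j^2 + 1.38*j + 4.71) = 2.72*j^5 + 20.0216*j^4 + 10.646*j^3 - 47.353*j^2 - 19.5087*j + 18.1335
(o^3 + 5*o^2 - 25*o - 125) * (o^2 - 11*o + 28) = o^5 - 6*o^4 - 52*o^3 + 290*o^2 + 675*o - 3500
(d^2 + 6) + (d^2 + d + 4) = 2*d^2 + d + 10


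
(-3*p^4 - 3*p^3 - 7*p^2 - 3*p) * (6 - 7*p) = 21*p^5 + 3*p^4 + 31*p^3 - 21*p^2 - 18*p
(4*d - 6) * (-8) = 48 - 32*d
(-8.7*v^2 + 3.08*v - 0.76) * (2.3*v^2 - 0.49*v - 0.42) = -20.01*v^4 + 11.347*v^3 + 0.396799999999999*v^2 - 0.9212*v + 0.3192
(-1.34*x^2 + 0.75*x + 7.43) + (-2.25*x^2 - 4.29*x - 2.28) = -3.59*x^2 - 3.54*x + 5.15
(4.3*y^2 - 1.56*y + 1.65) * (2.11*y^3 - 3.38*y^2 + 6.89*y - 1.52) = 9.073*y^5 - 17.8256*y^4 + 38.3813*y^3 - 22.8614*y^2 + 13.7397*y - 2.508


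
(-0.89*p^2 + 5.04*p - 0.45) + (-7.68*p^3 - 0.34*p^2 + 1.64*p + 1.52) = -7.68*p^3 - 1.23*p^2 + 6.68*p + 1.07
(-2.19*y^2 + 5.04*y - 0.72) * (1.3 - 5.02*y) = 10.9938*y^3 - 28.1478*y^2 + 10.1664*y - 0.936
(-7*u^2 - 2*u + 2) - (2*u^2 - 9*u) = -9*u^2 + 7*u + 2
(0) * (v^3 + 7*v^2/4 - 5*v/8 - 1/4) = 0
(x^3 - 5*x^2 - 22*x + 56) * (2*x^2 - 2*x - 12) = 2*x^5 - 12*x^4 - 46*x^3 + 216*x^2 + 152*x - 672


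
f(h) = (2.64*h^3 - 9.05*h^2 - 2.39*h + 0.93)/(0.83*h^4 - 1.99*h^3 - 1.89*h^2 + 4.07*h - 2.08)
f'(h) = (7.92*h^2 - 18.1*h - 2.39)/(0.83*h^4 - 1.99*h^3 - 1.89*h^2 + 4.07*h - 2.08) + (-3.32*h^3 + 5.97*h^2 + 3.78*h - 4.07)*(2.64*h^3 - 9.05*h^2 - 2.39*h + 0.93)/(0.83*h^4 - 1.99*h^3 - 1.89*h^2 + 4.07*h - 2.08)^2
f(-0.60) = 0.31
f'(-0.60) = -2.19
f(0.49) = 2.90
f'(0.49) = 17.59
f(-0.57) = 0.25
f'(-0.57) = -2.10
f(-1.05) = 1.87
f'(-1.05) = -5.82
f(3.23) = -0.84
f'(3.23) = 3.86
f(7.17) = 0.35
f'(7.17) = -0.03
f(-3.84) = -1.10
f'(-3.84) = -0.40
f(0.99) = 7.47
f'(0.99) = -4.49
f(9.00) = 0.30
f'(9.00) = -0.03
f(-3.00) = -1.61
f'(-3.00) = -0.93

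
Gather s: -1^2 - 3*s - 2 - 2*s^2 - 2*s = -2*s^2 - 5*s - 3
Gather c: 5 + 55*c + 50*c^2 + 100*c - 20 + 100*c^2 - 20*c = 150*c^2 + 135*c - 15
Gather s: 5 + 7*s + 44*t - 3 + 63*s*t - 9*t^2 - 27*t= s*(63*t + 7) - 9*t^2 + 17*t + 2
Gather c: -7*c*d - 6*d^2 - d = -7*c*d - 6*d^2 - d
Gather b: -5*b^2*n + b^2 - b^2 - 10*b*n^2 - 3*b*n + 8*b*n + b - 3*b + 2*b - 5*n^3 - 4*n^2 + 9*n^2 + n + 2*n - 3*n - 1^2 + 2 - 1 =-5*b^2*n + b*(-10*n^2 + 5*n) - 5*n^3 + 5*n^2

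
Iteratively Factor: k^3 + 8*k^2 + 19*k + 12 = (k + 3)*(k^2 + 5*k + 4) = (k + 3)*(k + 4)*(k + 1)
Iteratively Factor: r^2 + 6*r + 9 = (r + 3)*(r + 3)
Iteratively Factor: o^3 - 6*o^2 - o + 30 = (o + 2)*(o^2 - 8*o + 15) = (o - 3)*(o + 2)*(o - 5)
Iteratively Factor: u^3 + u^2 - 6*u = (u - 2)*(u^2 + 3*u) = u*(u - 2)*(u + 3)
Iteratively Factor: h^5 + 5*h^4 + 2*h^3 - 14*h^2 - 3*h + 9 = (h - 1)*(h^4 + 6*h^3 + 8*h^2 - 6*h - 9) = (h - 1)*(h + 3)*(h^3 + 3*h^2 - h - 3) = (h - 1)^2*(h + 3)*(h^2 + 4*h + 3) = (h - 1)^2*(h + 3)^2*(h + 1)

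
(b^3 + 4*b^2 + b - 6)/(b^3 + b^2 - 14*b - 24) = (b - 1)/(b - 4)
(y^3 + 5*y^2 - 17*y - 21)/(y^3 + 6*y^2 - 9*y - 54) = (y^2 + 8*y + 7)/(y^2 + 9*y + 18)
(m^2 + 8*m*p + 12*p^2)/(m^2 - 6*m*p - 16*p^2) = (-m - 6*p)/(-m + 8*p)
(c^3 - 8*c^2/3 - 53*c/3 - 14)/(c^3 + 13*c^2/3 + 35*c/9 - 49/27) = 9*(c^2 - 5*c - 6)/(9*c^2 + 18*c - 7)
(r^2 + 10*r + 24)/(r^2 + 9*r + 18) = (r + 4)/(r + 3)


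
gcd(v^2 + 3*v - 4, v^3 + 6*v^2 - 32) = v + 4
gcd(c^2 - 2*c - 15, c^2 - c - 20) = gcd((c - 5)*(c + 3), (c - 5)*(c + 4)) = c - 5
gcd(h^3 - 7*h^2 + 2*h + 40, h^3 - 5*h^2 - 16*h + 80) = h^2 - 9*h + 20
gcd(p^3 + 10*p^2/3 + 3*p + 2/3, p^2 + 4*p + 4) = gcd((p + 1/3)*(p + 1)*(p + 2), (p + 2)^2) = p + 2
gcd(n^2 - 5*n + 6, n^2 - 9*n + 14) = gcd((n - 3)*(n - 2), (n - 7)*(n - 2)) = n - 2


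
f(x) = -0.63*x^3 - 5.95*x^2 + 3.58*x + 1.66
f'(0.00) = 3.58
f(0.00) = 1.66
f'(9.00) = -256.61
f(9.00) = -907.34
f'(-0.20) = 5.88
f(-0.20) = 0.71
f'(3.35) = -57.50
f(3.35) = -76.81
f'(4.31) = -82.82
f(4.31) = -143.88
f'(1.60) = -20.30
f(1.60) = -10.42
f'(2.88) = -46.37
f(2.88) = -52.43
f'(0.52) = -3.12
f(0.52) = 1.82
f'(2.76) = -43.66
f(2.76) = -47.03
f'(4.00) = -74.26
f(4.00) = -119.54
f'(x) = -1.89*x^2 - 11.9*x + 3.58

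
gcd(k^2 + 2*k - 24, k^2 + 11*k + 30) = k + 6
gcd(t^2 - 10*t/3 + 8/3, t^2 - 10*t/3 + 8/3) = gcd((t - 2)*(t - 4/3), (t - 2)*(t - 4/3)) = t^2 - 10*t/3 + 8/3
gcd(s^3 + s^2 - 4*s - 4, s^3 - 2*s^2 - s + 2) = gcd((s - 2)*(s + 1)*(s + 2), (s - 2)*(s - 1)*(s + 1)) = s^2 - s - 2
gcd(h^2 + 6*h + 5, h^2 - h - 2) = h + 1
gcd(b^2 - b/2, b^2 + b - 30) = 1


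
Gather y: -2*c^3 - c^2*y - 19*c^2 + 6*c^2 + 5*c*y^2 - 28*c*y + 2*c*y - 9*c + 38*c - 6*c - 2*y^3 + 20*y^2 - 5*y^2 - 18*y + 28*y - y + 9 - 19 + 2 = -2*c^3 - 13*c^2 + 23*c - 2*y^3 + y^2*(5*c + 15) + y*(-c^2 - 26*c + 9) - 8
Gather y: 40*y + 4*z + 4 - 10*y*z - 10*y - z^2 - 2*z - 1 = y*(30 - 10*z) - z^2 + 2*z + 3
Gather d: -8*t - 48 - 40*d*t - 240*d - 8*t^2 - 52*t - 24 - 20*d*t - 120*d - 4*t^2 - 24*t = d*(-60*t - 360) - 12*t^2 - 84*t - 72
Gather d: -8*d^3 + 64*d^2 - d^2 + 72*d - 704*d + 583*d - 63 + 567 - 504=-8*d^3 + 63*d^2 - 49*d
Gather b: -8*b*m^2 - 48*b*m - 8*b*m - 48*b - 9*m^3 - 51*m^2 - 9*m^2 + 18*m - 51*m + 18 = b*(-8*m^2 - 56*m - 48) - 9*m^3 - 60*m^2 - 33*m + 18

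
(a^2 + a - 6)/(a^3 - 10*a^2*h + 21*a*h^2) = (a^2 + a - 6)/(a*(a^2 - 10*a*h + 21*h^2))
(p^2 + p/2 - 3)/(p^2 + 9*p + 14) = (p - 3/2)/(p + 7)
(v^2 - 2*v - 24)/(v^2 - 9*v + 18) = (v + 4)/(v - 3)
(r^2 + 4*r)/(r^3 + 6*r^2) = (r + 4)/(r*(r + 6))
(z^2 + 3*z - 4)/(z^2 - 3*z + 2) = (z + 4)/(z - 2)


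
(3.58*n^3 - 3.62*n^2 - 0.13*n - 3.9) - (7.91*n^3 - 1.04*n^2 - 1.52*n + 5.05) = -4.33*n^3 - 2.58*n^2 + 1.39*n - 8.95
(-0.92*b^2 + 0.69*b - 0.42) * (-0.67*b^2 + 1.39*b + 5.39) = 0.6164*b^4 - 1.7411*b^3 - 3.7183*b^2 + 3.1353*b - 2.2638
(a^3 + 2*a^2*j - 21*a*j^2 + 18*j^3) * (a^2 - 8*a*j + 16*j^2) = a^5 - 6*a^4*j - 21*a^3*j^2 + 218*a^2*j^3 - 480*a*j^4 + 288*j^5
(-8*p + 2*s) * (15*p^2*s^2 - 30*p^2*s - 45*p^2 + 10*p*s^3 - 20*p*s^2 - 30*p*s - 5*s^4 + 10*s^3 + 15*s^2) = -120*p^3*s^2 + 240*p^3*s + 360*p^3 - 50*p^2*s^3 + 100*p^2*s^2 + 150*p^2*s + 60*p*s^4 - 120*p*s^3 - 180*p*s^2 - 10*s^5 + 20*s^4 + 30*s^3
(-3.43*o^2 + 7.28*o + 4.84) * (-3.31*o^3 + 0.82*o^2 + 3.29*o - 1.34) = 11.3533*o^5 - 26.9094*o^4 - 21.3355*o^3 + 32.5162*o^2 + 6.1684*o - 6.4856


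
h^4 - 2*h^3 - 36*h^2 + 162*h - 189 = (h - 3)^3*(h + 7)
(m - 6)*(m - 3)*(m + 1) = m^3 - 8*m^2 + 9*m + 18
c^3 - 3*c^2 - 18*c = c*(c - 6)*(c + 3)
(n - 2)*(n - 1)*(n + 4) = n^3 + n^2 - 10*n + 8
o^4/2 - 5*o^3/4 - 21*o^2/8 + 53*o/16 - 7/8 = (o/2 + 1)*(o - 7/2)*(o - 1/2)^2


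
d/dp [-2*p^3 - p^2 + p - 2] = -6*p^2 - 2*p + 1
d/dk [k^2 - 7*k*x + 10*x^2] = 2*k - 7*x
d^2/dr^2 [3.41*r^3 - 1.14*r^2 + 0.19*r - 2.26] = 20.46*r - 2.28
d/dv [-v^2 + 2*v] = 2 - 2*v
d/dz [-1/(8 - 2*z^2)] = -z/(z^2 - 4)^2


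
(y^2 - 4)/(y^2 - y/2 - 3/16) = 16*(4 - y^2)/(-16*y^2 + 8*y + 3)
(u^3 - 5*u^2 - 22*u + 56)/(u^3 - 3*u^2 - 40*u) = (-u^3 + 5*u^2 + 22*u - 56)/(u*(-u^2 + 3*u + 40))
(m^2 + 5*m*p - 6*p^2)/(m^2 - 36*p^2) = (-m + p)/(-m + 6*p)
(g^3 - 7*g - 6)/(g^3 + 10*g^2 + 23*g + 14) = (g - 3)/(g + 7)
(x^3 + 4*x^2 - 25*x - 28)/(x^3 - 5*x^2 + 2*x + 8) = (x + 7)/(x - 2)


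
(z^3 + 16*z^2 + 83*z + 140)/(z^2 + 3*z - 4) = (z^2 + 12*z + 35)/(z - 1)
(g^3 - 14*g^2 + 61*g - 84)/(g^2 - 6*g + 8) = (g^2 - 10*g + 21)/(g - 2)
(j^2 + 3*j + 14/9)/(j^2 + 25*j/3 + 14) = (j + 2/3)/(j + 6)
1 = 1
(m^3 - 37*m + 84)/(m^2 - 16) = (m^2 + 4*m - 21)/(m + 4)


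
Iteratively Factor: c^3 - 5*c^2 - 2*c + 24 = (c - 3)*(c^2 - 2*c - 8) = (c - 4)*(c - 3)*(c + 2)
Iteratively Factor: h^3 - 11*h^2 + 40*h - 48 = (h - 3)*(h^2 - 8*h + 16) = (h - 4)*(h - 3)*(h - 4)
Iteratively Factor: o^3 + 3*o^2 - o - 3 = (o - 1)*(o^2 + 4*o + 3) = (o - 1)*(o + 3)*(o + 1)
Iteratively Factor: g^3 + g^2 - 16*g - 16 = (g - 4)*(g^2 + 5*g + 4) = (g - 4)*(g + 1)*(g + 4)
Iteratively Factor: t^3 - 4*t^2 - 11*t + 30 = (t - 2)*(t^2 - 2*t - 15) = (t - 5)*(t - 2)*(t + 3)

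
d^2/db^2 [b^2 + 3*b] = 2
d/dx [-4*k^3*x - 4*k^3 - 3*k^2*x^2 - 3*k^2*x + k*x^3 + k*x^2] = k*(-4*k^2 - 6*k*x - 3*k + 3*x^2 + 2*x)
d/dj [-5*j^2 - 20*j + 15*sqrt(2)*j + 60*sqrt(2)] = -10*j - 20 + 15*sqrt(2)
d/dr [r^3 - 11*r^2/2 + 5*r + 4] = 3*r^2 - 11*r + 5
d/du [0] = 0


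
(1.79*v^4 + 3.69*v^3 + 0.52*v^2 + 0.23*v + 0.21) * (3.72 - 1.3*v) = -2.327*v^5 + 1.8618*v^4 + 13.0508*v^3 + 1.6354*v^2 + 0.5826*v + 0.7812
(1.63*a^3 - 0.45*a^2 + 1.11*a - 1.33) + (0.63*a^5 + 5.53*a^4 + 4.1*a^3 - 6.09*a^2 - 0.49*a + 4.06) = 0.63*a^5 + 5.53*a^4 + 5.73*a^3 - 6.54*a^2 + 0.62*a + 2.73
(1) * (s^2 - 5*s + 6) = s^2 - 5*s + 6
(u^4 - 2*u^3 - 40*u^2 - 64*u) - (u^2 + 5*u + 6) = u^4 - 2*u^3 - 41*u^2 - 69*u - 6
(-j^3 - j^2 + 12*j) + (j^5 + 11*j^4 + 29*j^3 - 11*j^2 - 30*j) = j^5 + 11*j^4 + 28*j^3 - 12*j^2 - 18*j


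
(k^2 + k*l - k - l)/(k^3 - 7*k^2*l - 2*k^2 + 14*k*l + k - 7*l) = (k + l)/(k^2 - 7*k*l - k + 7*l)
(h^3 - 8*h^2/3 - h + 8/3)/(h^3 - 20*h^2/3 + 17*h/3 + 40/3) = (h - 1)/(h - 5)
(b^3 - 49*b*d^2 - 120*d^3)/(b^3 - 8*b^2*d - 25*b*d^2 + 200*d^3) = (b + 3*d)/(b - 5*d)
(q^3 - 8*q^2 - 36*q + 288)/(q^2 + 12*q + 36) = (q^2 - 14*q + 48)/(q + 6)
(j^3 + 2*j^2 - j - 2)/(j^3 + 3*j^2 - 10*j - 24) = (j^2 - 1)/(j^2 + j - 12)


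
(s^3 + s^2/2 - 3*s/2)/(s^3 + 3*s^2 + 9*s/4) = 2*(s - 1)/(2*s + 3)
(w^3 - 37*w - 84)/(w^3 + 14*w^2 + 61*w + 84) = (w - 7)/(w + 7)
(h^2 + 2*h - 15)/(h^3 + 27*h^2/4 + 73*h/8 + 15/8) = 8*(h - 3)/(8*h^2 + 14*h + 3)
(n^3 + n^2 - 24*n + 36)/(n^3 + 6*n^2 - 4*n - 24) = (n - 3)/(n + 2)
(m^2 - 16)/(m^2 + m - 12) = (m - 4)/(m - 3)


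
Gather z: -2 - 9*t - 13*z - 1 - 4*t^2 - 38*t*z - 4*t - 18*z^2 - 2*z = -4*t^2 - 13*t - 18*z^2 + z*(-38*t - 15) - 3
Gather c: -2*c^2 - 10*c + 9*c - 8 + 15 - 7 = -2*c^2 - c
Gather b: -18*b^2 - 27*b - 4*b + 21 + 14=-18*b^2 - 31*b + 35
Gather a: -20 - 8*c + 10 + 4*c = -4*c - 10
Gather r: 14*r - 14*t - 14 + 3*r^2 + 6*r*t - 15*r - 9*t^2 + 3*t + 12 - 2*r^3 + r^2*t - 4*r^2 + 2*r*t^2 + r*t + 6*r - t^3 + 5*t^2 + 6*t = -2*r^3 + r^2*(t - 1) + r*(2*t^2 + 7*t + 5) - t^3 - 4*t^2 - 5*t - 2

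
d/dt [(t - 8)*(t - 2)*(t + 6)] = 3*t^2 - 8*t - 44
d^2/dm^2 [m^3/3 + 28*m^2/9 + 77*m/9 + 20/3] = 2*m + 56/9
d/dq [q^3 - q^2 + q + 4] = 3*q^2 - 2*q + 1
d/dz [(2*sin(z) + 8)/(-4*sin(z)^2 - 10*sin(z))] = 2*(cos(z) + 8/tan(z) + 10*cos(z)/sin(z)^2)/(2*sin(z) + 5)^2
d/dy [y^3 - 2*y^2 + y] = 3*y^2 - 4*y + 1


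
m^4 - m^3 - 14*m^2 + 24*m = m*(m - 3)*(m - 2)*(m + 4)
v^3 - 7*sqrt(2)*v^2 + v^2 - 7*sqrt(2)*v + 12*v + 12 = (v + 1)*(v - 6*sqrt(2))*(v - sqrt(2))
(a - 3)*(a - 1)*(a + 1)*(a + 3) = a^4 - 10*a^2 + 9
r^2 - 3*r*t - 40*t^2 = (r - 8*t)*(r + 5*t)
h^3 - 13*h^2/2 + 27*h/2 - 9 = (h - 3)*(h - 2)*(h - 3/2)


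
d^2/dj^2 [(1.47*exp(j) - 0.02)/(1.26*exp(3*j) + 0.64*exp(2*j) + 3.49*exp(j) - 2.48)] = (9.33508800000001*exp(6*j) + 3.270456*exp(5*j) - 25.432008*exp(4*j) + 56.222872*exp(3*j) + 13.302624*exp(2*j) + 12.352566*exp(j) + 8.867984)*exp(j)/(2.000376*exp(9*j) + 3.048192*exp(8*j) + 18.17046*exp(7*j) + 5.336416*exp(6*j) + 38.330058*exp(5*j) - 45.094944*exp(4*j) + 32.521093*exp(3*j) - 78.811176*exp(2*j) + 64.394688*exp(j) - 15.252992)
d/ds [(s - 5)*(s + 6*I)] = 2*s - 5 + 6*I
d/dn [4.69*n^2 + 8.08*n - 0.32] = 9.38*n + 8.08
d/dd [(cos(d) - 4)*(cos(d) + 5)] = -sin(d) - sin(2*d)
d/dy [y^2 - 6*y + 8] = 2*y - 6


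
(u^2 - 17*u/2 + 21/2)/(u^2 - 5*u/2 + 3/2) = (u - 7)/(u - 1)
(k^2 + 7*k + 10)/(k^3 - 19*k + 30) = (k + 2)/(k^2 - 5*k + 6)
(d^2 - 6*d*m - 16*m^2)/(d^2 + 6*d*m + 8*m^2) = (d - 8*m)/(d + 4*m)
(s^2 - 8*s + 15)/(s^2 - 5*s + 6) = (s - 5)/(s - 2)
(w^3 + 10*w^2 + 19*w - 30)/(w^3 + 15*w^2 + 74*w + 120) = (w - 1)/(w + 4)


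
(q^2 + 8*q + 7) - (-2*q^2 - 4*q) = 3*q^2 + 12*q + 7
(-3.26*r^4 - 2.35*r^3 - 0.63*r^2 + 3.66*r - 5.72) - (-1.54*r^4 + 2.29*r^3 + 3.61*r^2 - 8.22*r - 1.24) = -1.72*r^4 - 4.64*r^3 - 4.24*r^2 + 11.88*r - 4.48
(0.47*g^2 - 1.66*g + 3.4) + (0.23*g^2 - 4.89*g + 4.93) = 0.7*g^2 - 6.55*g + 8.33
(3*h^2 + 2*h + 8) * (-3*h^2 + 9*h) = -9*h^4 + 21*h^3 - 6*h^2 + 72*h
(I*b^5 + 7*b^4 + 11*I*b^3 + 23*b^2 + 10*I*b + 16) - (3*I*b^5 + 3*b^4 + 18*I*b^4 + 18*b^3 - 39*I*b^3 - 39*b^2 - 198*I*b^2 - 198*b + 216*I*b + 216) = -2*I*b^5 + 4*b^4 - 18*I*b^4 - 18*b^3 + 50*I*b^3 + 62*b^2 + 198*I*b^2 + 198*b - 206*I*b - 200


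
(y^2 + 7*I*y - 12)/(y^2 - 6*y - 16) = (-y^2 - 7*I*y + 12)/(-y^2 + 6*y + 16)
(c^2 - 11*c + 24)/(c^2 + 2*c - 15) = (c - 8)/(c + 5)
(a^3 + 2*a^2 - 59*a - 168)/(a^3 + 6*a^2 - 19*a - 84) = (a - 8)/(a - 4)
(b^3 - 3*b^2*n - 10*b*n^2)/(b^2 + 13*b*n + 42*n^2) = b*(b^2 - 3*b*n - 10*n^2)/(b^2 + 13*b*n + 42*n^2)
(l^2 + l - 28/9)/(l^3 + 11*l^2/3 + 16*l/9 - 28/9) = (3*l - 4)/(3*l^2 + 4*l - 4)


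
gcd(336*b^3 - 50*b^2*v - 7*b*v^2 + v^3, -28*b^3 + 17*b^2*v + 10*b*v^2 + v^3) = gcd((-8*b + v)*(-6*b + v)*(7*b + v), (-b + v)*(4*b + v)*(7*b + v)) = 7*b + v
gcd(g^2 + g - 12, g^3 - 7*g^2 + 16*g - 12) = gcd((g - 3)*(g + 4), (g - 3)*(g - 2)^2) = g - 3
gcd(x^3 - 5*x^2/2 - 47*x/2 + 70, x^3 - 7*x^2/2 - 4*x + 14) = x - 7/2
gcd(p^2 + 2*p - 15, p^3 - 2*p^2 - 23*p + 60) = p^2 + 2*p - 15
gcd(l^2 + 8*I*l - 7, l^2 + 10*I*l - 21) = l + 7*I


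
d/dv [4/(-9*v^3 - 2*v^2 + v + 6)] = 4*(27*v^2 + 4*v - 1)/(9*v^3 + 2*v^2 - v - 6)^2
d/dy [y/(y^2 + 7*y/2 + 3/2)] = 2*(3 - 2*y^2)/(4*y^4 + 28*y^3 + 61*y^2 + 42*y + 9)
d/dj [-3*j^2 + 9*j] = 9 - 6*j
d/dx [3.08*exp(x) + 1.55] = 3.08*exp(x)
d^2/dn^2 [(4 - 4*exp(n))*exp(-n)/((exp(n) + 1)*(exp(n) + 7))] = 4*(-4*exp(5*n) - 15*exp(4*n) + 52*exp(3*n) + 326*exp(2*n) + 168*exp(n) + 49)*exp(-n)/(exp(6*n) + 24*exp(5*n) + 213*exp(4*n) + 848*exp(3*n) + 1491*exp(2*n) + 1176*exp(n) + 343)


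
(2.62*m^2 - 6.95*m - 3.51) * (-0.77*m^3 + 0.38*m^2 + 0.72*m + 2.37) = -2.0174*m^5 + 6.3471*m^4 + 1.9481*m^3 - 0.128399999999999*m^2 - 18.9987*m - 8.3187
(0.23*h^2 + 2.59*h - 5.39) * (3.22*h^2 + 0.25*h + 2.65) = 0.7406*h^4 + 8.3973*h^3 - 16.0988*h^2 + 5.516*h - 14.2835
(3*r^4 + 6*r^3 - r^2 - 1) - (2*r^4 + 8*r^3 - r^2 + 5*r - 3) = r^4 - 2*r^3 - 5*r + 2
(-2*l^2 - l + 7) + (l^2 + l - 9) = -l^2 - 2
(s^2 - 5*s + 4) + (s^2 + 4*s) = 2*s^2 - s + 4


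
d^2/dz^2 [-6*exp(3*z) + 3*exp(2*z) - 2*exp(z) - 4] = (-54*exp(2*z) + 12*exp(z) - 2)*exp(z)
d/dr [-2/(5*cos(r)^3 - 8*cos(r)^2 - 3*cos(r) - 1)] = 2*(-15*cos(r)^2 + 16*cos(r) + 3)*sin(r)/(-5*cos(r)^3 + 8*cos(r)^2 + 3*cos(r) + 1)^2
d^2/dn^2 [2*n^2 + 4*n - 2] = 4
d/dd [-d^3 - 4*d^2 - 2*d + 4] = -3*d^2 - 8*d - 2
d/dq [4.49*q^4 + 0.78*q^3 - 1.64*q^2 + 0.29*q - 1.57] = 17.96*q^3 + 2.34*q^2 - 3.28*q + 0.29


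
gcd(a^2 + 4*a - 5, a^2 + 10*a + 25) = a + 5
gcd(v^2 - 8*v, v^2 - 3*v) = v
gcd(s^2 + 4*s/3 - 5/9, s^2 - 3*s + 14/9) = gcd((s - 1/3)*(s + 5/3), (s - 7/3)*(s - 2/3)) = 1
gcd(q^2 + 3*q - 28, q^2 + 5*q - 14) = q + 7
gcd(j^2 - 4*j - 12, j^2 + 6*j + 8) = j + 2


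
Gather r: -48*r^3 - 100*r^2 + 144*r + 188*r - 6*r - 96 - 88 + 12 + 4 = -48*r^3 - 100*r^2 + 326*r - 168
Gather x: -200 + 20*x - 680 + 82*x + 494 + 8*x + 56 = 110*x - 330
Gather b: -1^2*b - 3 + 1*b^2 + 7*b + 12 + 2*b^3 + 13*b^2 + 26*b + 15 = 2*b^3 + 14*b^2 + 32*b + 24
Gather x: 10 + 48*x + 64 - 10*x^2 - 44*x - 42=-10*x^2 + 4*x + 32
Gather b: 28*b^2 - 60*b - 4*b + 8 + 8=28*b^2 - 64*b + 16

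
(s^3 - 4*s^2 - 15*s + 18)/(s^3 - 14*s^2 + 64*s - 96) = (s^2 + 2*s - 3)/(s^2 - 8*s + 16)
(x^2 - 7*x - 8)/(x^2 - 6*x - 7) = (x - 8)/(x - 7)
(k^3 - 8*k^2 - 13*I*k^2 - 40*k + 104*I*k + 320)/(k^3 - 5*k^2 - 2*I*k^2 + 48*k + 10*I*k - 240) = (k^2 - k*(8 + 5*I) + 40*I)/(k^2 + k*(-5 + 6*I) - 30*I)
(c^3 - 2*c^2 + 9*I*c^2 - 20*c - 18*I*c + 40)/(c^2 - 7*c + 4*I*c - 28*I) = (c^2 + c*(-2 + 5*I) - 10*I)/(c - 7)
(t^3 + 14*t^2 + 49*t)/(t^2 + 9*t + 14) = t*(t + 7)/(t + 2)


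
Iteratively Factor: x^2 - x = (x - 1)*(x)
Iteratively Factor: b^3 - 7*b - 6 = (b + 1)*(b^2 - b - 6) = (b + 1)*(b + 2)*(b - 3)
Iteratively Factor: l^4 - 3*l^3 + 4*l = (l)*(l^3 - 3*l^2 + 4) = l*(l + 1)*(l^2 - 4*l + 4) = l*(l - 2)*(l + 1)*(l - 2)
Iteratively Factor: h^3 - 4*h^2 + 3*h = (h - 1)*(h^2 - 3*h) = (h - 3)*(h - 1)*(h)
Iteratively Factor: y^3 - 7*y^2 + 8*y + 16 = (y + 1)*(y^2 - 8*y + 16) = (y - 4)*(y + 1)*(y - 4)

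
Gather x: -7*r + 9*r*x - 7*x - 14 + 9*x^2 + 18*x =-7*r + 9*x^2 + x*(9*r + 11) - 14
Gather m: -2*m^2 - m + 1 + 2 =-2*m^2 - m + 3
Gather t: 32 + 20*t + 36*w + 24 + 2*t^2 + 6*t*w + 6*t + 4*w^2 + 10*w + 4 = 2*t^2 + t*(6*w + 26) + 4*w^2 + 46*w + 60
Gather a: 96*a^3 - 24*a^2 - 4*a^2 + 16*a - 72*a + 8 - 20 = 96*a^3 - 28*a^2 - 56*a - 12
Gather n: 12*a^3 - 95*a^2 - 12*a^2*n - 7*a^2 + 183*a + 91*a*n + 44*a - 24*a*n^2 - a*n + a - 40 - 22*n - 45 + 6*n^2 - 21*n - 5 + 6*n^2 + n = 12*a^3 - 102*a^2 + 228*a + n^2*(12 - 24*a) + n*(-12*a^2 + 90*a - 42) - 90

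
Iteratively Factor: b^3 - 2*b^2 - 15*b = (b - 5)*(b^2 + 3*b) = b*(b - 5)*(b + 3)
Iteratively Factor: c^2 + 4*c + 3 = (c + 1)*(c + 3)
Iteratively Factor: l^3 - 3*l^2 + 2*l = (l - 1)*(l^2 - 2*l) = (l - 2)*(l - 1)*(l)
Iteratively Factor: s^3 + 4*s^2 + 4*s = (s + 2)*(s^2 + 2*s) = (s + 2)^2*(s)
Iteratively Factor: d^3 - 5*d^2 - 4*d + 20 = (d + 2)*(d^2 - 7*d + 10) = (d - 2)*(d + 2)*(d - 5)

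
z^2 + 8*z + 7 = (z + 1)*(z + 7)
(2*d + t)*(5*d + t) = 10*d^2 + 7*d*t + t^2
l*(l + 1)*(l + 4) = l^3 + 5*l^2 + 4*l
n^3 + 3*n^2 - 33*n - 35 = (n - 5)*(n + 1)*(n + 7)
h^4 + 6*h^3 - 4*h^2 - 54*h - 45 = (h - 3)*(h + 1)*(h + 3)*(h + 5)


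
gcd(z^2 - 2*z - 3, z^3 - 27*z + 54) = z - 3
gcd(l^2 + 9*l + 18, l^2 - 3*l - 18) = l + 3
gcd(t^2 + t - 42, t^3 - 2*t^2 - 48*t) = 1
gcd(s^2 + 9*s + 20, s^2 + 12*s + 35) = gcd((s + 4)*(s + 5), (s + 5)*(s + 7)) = s + 5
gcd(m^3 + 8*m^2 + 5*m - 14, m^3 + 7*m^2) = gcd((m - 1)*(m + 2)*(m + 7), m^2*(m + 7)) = m + 7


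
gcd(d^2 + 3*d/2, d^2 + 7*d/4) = d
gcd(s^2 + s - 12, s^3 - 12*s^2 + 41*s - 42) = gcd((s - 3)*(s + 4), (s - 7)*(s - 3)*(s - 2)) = s - 3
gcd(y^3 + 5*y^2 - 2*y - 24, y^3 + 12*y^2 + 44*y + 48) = y + 4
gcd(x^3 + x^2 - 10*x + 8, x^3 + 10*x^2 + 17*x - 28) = x^2 + 3*x - 4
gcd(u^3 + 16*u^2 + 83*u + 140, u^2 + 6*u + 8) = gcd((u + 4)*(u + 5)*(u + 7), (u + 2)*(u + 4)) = u + 4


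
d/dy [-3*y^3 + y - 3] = 1 - 9*y^2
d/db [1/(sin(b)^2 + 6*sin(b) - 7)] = -2*(sin(b) + 3)*cos(b)/(sin(b)^2 + 6*sin(b) - 7)^2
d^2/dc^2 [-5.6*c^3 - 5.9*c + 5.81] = -33.6*c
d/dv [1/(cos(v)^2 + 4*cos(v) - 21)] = 2*(cos(v) + 2)*sin(v)/(cos(v)^2 + 4*cos(v) - 21)^2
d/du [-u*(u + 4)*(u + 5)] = -3*u^2 - 18*u - 20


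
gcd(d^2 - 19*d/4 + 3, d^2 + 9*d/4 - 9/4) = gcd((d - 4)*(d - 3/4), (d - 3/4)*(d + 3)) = d - 3/4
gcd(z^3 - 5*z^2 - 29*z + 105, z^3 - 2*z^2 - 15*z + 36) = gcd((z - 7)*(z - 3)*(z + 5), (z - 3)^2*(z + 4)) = z - 3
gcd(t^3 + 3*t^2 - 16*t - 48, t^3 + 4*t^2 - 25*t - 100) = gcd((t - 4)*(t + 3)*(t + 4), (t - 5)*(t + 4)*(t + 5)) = t + 4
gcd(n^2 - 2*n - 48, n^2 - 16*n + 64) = n - 8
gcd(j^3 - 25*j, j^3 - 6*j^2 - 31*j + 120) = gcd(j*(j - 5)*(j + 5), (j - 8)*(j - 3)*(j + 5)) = j + 5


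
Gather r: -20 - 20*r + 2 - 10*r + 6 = -30*r - 12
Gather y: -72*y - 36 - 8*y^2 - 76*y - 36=-8*y^2 - 148*y - 72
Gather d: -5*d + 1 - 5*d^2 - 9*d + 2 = -5*d^2 - 14*d + 3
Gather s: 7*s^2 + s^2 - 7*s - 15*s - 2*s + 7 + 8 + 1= 8*s^2 - 24*s + 16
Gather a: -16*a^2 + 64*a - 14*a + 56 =-16*a^2 + 50*a + 56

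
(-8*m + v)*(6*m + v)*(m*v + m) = -48*m^3*v - 48*m^3 - 2*m^2*v^2 - 2*m^2*v + m*v^3 + m*v^2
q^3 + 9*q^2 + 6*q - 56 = (q - 2)*(q + 4)*(q + 7)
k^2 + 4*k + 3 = (k + 1)*(k + 3)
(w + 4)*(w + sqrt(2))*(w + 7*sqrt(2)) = w^3 + 4*w^2 + 8*sqrt(2)*w^2 + 14*w + 32*sqrt(2)*w + 56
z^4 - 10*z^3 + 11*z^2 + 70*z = z*(z - 7)*(z - 5)*(z + 2)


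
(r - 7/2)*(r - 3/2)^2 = r^3 - 13*r^2/2 + 51*r/4 - 63/8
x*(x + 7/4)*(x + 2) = x^3 + 15*x^2/4 + 7*x/2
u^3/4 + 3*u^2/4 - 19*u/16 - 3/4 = (u/4 + 1)*(u - 3/2)*(u + 1/2)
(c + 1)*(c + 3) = c^2 + 4*c + 3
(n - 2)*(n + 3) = n^2 + n - 6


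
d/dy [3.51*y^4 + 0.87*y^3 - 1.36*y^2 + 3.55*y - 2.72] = 14.04*y^3 + 2.61*y^2 - 2.72*y + 3.55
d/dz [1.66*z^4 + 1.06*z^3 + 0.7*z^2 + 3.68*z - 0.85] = 6.64*z^3 + 3.18*z^2 + 1.4*z + 3.68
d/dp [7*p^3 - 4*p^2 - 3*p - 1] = 21*p^2 - 8*p - 3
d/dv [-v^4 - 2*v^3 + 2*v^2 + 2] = 2*v*(-2*v^2 - 3*v + 2)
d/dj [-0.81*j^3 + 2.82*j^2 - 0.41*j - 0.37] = -2.43*j^2 + 5.64*j - 0.41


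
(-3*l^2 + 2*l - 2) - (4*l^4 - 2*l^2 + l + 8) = -4*l^4 - l^2 + l - 10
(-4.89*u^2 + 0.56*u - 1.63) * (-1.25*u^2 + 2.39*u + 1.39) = 6.1125*u^4 - 12.3871*u^3 - 3.4212*u^2 - 3.1173*u - 2.2657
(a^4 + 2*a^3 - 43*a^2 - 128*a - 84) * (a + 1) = a^5 + 3*a^4 - 41*a^3 - 171*a^2 - 212*a - 84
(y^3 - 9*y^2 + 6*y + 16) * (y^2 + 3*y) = y^5 - 6*y^4 - 21*y^3 + 34*y^2 + 48*y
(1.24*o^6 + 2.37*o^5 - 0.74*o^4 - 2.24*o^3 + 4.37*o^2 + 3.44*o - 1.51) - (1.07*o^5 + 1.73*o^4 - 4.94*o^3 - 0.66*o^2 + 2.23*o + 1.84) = 1.24*o^6 + 1.3*o^5 - 2.47*o^4 + 2.7*o^3 + 5.03*o^2 + 1.21*o - 3.35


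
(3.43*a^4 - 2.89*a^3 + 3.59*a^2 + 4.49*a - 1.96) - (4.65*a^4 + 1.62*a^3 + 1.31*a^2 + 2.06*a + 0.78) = -1.22*a^4 - 4.51*a^3 + 2.28*a^2 + 2.43*a - 2.74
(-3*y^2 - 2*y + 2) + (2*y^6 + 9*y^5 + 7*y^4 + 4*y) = 2*y^6 + 9*y^5 + 7*y^4 - 3*y^2 + 2*y + 2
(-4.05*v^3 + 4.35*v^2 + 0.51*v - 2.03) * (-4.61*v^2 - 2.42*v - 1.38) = 18.6705*v^5 - 10.2525*v^4 - 7.2891*v^3 + 2.1211*v^2 + 4.2088*v + 2.8014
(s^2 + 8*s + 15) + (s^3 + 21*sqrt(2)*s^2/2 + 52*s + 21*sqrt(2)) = s^3 + s^2 + 21*sqrt(2)*s^2/2 + 60*s + 15 + 21*sqrt(2)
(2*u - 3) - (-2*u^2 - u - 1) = 2*u^2 + 3*u - 2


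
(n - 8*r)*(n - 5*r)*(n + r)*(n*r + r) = n^4*r - 12*n^3*r^2 + n^3*r + 27*n^2*r^3 - 12*n^2*r^2 + 40*n*r^4 + 27*n*r^3 + 40*r^4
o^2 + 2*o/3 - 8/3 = (o - 4/3)*(o + 2)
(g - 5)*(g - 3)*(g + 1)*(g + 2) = g^4 - 5*g^3 - 7*g^2 + 29*g + 30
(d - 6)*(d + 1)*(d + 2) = d^3 - 3*d^2 - 16*d - 12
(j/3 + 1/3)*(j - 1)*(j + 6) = j^3/3 + 2*j^2 - j/3 - 2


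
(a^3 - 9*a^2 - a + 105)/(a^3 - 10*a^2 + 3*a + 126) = (a - 5)/(a - 6)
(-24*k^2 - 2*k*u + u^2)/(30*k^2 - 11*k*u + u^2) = (4*k + u)/(-5*k + u)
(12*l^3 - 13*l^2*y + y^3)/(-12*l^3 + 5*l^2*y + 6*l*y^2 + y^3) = (-3*l + y)/(3*l + y)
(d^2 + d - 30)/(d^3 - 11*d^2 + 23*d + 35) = (d + 6)/(d^2 - 6*d - 7)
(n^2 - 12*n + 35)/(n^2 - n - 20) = (n - 7)/(n + 4)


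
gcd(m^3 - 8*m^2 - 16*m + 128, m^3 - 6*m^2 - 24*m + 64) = m^2 - 4*m - 32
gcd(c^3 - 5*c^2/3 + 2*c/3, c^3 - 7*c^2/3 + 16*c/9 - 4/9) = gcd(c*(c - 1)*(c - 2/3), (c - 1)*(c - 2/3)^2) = c^2 - 5*c/3 + 2/3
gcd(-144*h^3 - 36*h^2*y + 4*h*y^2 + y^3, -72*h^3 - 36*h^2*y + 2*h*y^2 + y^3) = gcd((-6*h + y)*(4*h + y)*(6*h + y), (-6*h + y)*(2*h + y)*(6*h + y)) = -36*h^2 + y^2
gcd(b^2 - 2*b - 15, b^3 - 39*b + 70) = b - 5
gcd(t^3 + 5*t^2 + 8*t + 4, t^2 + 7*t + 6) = t + 1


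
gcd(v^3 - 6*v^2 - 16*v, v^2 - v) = v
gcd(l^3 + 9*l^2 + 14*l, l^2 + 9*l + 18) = 1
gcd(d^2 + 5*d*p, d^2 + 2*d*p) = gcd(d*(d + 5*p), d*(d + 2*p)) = d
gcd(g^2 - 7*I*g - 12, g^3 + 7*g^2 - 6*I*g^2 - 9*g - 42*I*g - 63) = g - 3*I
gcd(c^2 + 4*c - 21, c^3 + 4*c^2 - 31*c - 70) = c + 7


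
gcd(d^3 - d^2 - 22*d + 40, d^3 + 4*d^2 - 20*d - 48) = d - 4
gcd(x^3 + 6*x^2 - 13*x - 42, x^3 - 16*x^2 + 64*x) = 1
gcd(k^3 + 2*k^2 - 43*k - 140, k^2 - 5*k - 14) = k - 7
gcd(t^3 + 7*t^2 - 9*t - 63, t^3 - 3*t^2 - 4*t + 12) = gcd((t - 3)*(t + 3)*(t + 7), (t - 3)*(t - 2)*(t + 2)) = t - 3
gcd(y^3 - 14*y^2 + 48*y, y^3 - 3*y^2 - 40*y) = y^2 - 8*y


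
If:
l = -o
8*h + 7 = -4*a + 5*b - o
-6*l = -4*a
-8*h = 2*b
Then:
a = -3*o/2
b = 1 - 5*o/7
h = 5*o/28 - 1/4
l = -o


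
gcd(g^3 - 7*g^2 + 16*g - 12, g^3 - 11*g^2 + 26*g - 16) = g - 2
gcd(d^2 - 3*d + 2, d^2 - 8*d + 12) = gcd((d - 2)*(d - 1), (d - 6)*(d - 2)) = d - 2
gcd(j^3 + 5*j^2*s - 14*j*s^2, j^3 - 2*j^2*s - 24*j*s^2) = j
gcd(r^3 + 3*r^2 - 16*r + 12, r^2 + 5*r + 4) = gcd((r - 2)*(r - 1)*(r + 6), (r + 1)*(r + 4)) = 1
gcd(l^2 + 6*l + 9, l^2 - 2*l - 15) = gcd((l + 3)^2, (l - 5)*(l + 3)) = l + 3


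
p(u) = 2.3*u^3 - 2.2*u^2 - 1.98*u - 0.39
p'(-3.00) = 73.32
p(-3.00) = -76.35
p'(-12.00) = 1044.42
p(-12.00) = -4267.83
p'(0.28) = -2.67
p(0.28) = -1.07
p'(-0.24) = -0.53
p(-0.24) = -0.07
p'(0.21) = -2.60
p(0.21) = -0.88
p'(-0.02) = -1.89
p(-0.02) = -0.35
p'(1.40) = 5.38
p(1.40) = -1.16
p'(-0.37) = 0.59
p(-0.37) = -0.08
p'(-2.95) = 71.05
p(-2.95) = -72.74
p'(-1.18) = 12.82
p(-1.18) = -4.90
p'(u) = 6.9*u^2 - 4.4*u - 1.98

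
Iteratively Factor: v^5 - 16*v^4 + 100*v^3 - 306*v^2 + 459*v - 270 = (v - 3)*(v^4 - 13*v^3 + 61*v^2 - 123*v + 90) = (v - 3)*(v - 2)*(v^3 - 11*v^2 + 39*v - 45) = (v - 3)^2*(v - 2)*(v^2 - 8*v + 15) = (v - 5)*(v - 3)^2*(v - 2)*(v - 3)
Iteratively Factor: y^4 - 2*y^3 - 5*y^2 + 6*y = (y + 2)*(y^3 - 4*y^2 + 3*y) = (y - 3)*(y + 2)*(y^2 - y) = y*(y - 3)*(y + 2)*(y - 1)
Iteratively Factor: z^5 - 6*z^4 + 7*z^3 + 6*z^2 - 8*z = (z - 4)*(z^4 - 2*z^3 - z^2 + 2*z) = (z - 4)*(z - 2)*(z^3 - z) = z*(z - 4)*(z - 2)*(z^2 - 1) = z*(z - 4)*(z - 2)*(z - 1)*(z + 1)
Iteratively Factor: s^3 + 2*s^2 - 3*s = (s)*(s^2 + 2*s - 3) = s*(s - 1)*(s + 3)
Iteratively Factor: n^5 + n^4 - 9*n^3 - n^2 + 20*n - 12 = (n - 1)*(n^4 + 2*n^3 - 7*n^2 - 8*n + 12) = (n - 1)*(n + 3)*(n^3 - n^2 - 4*n + 4) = (n - 2)*(n - 1)*(n + 3)*(n^2 + n - 2) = (n - 2)*(n - 1)^2*(n + 3)*(n + 2)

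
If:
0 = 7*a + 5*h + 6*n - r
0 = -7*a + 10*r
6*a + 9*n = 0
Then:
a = 10*r/7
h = -23*r/35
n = -20*r/21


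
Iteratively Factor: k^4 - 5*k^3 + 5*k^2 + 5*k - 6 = (k - 3)*(k^3 - 2*k^2 - k + 2) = (k - 3)*(k - 2)*(k^2 - 1) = (k - 3)*(k - 2)*(k + 1)*(k - 1)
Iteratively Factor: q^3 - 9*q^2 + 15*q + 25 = (q + 1)*(q^2 - 10*q + 25) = (q - 5)*(q + 1)*(q - 5)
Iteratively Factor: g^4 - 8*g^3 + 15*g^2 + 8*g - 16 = (g - 4)*(g^3 - 4*g^2 - g + 4) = (g - 4)*(g - 1)*(g^2 - 3*g - 4) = (g - 4)*(g - 1)*(g + 1)*(g - 4)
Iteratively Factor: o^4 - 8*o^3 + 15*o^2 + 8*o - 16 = (o - 4)*(o^3 - 4*o^2 - o + 4) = (o - 4)^2*(o^2 - 1) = (o - 4)^2*(o - 1)*(o + 1)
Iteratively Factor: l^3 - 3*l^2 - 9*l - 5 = (l - 5)*(l^2 + 2*l + 1) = (l - 5)*(l + 1)*(l + 1)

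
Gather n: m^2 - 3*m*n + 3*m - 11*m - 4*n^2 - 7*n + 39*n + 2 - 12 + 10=m^2 - 8*m - 4*n^2 + n*(32 - 3*m)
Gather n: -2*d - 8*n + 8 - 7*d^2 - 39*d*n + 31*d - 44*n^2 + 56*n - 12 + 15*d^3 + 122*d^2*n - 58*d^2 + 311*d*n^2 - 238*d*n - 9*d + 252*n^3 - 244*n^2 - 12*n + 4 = 15*d^3 - 65*d^2 + 20*d + 252*n^3 + n^2*(311*d - 288) + n*(122*d^2 - 277*d + 36)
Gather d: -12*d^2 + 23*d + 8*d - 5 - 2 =-12*d^2 + 31*d - 7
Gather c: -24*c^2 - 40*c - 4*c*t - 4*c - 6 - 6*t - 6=-24*c^2 + c*(-4*t - 44) - 6*t - 12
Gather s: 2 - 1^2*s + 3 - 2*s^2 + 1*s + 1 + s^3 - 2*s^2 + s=s^3 - 4*s^2 + s + 6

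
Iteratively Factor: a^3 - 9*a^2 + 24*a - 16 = (a - 4)*(a^2 - 5*a + 4) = (a - 4)*(a - 1)*(a - 4)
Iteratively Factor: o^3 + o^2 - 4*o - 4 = (o - 2)*(o^2 + 3*o + 2) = (o - 2)*(o + 1)*(o + 2)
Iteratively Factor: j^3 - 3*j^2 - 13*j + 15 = (j - 5)*(j^2 + 2*j - 3) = (j - 5)*(j + 3)*(j - 1)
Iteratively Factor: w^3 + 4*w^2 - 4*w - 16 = (w + 4)*(w^2 - 4) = (w + 2)*(w + 4)*(w - 2)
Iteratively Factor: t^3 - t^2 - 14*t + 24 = (t + 4)*(t^2 - 5*t + 6) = (t - 2)*(t + 4)*(t - 3)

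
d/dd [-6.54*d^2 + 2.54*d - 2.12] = 2.54 - 13.08*d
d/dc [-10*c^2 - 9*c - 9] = -20*c - 9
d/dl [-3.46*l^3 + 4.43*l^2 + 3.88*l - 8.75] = -10.38*l^2 + 8.86*l + 3.88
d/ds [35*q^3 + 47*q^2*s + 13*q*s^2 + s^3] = 47*q^2 + 26*q*s + 3*s^2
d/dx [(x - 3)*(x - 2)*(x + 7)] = 3*x^2 + 4*x - 29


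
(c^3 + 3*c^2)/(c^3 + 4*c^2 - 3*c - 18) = c^2/(c^2 + c - 6)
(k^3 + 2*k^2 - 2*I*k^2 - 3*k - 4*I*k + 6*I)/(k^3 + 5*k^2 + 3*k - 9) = (k - 2*I)/(k + 3)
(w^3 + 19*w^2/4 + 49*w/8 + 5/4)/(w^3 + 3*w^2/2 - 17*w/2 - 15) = (w + 1/4)/(w - 3)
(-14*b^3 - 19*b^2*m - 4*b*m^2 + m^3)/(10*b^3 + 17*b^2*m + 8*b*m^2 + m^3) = (-7*b + m)/(5*b + m)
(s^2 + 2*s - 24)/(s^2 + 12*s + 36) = (s - 4)/(s + 6)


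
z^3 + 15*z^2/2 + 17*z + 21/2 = (z + 1)*(z + 3)*(z + 7/2)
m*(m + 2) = m^2 + 2*m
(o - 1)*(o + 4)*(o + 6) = o^3 + 9*o^2 + 14*o - 24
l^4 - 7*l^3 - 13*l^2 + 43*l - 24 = (l - 8)*(l - 1)^2*(l + 3)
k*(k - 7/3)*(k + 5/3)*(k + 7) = k^4 + 19*k^3/3 - 77*k^2/9 - 245*k/9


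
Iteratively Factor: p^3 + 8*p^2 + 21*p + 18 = (p + 2)*(p^2 + 6*p + 9) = (p + 2)*(p + 3)*(p + 3)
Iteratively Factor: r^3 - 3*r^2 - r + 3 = (r - 3)*(r^2 - 1) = (r - 3)*(r + 1)*(r - 1)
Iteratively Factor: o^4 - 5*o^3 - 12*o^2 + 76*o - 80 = (o - 5)*(o^3 - 12*o + 16) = (o - 5)*(o - 2)*(o^2 + 2*o - 8) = (o - 5)*(o - 2)*(o + 4)*(o - 2)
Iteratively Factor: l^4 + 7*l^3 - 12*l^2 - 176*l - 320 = (l - 5)*(l^3 + 12*l^2 + 48*l + 64) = (l - 5)*(l + 4)*(l^2 + 8*l + 16) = (l - 5)*(l + 4)^2*(l + 4)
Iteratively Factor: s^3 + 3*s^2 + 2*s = (s)*(s^2 + 3*s + 2) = s*(s + 1)*(s + 2)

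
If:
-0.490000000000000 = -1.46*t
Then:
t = 0.34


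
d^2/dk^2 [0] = 0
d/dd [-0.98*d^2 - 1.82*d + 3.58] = -1.96*d - 1.82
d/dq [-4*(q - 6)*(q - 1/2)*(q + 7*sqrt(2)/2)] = -12*q^2 - 28*sqrt(2)*q + 52*q - 12 + 91*sqrt(2)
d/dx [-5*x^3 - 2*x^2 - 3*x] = -15*x^2 - 4*x - 3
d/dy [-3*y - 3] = -3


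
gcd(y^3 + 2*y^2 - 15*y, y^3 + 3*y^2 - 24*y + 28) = 1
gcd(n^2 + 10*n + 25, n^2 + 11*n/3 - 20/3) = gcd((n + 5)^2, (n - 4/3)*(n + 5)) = n + 5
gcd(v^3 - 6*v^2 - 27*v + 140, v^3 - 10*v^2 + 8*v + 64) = v - 4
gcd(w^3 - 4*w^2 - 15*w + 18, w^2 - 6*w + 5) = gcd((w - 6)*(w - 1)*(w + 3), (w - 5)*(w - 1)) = w - 1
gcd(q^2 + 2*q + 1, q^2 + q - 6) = 1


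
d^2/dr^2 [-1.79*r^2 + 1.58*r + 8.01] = -3.58000000000000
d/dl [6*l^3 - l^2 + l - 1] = 18*l^2 - 2*l + 1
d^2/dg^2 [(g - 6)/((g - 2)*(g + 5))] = 2*(g^3 - 18*g^2 - 24*g - 84)/(g^6 + 9*g^5 - 3*g^4 - 153*g^3 + 30*g^2 + 900*g - 1000)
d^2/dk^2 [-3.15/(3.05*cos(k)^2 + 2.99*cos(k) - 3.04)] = (117.2115*(1 - cos(k)^2)^2 + 86.1792749999999*cos(k)^3 + 203.594265*cos(k)^2 - 143.72631*cos(k) - 231.94773)/(3.05*cos(k)^2 + 2.99*cos(k) - 3.04)^3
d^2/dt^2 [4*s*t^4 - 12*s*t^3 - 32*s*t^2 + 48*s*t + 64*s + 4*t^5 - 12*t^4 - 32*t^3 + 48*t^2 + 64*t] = 48*s*t^2 - 72*s*t - 64*s + 80*t^3 - 144*t^2 - 192*t + 96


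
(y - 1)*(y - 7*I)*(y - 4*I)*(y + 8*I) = y^4 - y^3 - 3*I*y^3 + 60*y^2 + 3*I*y^2 - 60*y - 224*I*y + 224*I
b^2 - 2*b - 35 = (b - 7)*(b + 5)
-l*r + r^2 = r*(-l + r)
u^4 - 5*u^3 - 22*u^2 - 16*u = u*(u - 8)*(u + 1)*(u + 2)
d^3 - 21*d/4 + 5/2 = (d - 2)*(d - 1/2)*(d + 5/2)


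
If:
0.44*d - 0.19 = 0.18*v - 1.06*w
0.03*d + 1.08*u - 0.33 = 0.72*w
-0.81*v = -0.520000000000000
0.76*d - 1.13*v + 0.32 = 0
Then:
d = 0.53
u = 0.34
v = 0.64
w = 0.07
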